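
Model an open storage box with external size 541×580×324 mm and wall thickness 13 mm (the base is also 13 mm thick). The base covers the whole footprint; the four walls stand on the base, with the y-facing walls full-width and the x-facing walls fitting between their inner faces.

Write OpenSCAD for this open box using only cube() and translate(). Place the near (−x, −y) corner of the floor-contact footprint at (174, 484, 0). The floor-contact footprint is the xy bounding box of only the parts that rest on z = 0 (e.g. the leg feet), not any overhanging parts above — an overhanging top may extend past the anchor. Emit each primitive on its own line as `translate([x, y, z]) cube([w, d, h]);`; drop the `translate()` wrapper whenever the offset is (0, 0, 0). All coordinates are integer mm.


translate([174, 484, 0]) cube([541, 580, 13]);
translate([174, 484, 13]) cube([541, 13, 311]);
translate([174, 1051, 13]) cube([541, 13, 311]);
translate([174, 497, 13]) cube([13, 554, 311]);
translate([702, 497, 13]) cube([13, 554, 311]);


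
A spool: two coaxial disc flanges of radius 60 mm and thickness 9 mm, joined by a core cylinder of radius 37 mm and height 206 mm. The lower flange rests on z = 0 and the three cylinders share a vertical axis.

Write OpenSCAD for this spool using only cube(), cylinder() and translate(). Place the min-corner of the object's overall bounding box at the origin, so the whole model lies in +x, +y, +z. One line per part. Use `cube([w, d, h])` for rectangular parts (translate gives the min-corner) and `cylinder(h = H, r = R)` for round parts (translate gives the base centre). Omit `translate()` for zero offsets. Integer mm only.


translate([60, 60, 0]) cylinder(h = 9, r = 60);
translate([60, 60, 9]) cylinder(h = 206, r = 37);
translate([60, 60, 215]) cylinder(h = 9, r = 60);


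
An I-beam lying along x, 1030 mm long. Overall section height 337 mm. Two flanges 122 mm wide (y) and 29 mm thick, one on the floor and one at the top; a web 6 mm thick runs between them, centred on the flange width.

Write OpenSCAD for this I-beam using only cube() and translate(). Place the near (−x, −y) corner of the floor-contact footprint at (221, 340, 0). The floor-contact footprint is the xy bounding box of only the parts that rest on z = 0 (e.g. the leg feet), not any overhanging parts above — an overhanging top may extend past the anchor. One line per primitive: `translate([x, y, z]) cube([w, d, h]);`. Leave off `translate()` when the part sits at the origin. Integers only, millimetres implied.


translate([221, 340, 0]) cube([1030, 122, 29]);
translate([221, 398, 29]) cube([1030, 6, 279]);
translate([221, 340, 308]) cube([1030, 122, 29]);


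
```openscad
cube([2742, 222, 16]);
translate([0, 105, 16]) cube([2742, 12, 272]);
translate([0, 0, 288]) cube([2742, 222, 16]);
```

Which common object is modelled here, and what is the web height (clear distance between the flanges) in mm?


An I-beam. The web height is 272 mm.

Two wide flanges with a thin centred web — an I-beam. Overall 304 mm minus two 16 mm flanges gives a web of 304 − 2·16 = 272 mm.


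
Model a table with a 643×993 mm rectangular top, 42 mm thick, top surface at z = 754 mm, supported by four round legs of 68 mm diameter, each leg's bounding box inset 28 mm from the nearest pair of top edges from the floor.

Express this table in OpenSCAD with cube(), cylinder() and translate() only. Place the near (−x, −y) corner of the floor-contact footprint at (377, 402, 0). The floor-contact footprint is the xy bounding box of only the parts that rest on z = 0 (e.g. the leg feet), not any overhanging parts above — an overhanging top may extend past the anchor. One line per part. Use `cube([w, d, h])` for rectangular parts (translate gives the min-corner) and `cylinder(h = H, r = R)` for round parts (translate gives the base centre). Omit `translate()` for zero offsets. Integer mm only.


translate([349, 374, 712]) cube([643, 993, 42]);
translate([411, 436, 0]) cylinder(h = 712, r = 34);
translate([930, 436, 0]) cylinder(h = 712, r = 34);
translate([411, 1305, 0]) cylinder(h = 712, r = 34);
translate([930, 1305, 0]) cylinder(h = 712, r = 34);


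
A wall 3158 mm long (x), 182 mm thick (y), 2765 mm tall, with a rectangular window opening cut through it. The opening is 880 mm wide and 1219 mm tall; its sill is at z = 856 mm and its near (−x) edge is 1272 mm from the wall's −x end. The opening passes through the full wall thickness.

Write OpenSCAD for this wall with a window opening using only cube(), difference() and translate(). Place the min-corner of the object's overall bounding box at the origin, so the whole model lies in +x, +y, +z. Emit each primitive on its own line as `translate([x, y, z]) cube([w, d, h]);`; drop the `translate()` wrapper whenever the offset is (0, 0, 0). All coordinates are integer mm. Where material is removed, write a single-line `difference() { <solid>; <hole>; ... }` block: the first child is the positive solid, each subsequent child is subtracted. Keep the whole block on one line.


difference() { cube([3158, 182, 2765]); translate([1272, 0, 856]) cube([880, 182, 1219]); }


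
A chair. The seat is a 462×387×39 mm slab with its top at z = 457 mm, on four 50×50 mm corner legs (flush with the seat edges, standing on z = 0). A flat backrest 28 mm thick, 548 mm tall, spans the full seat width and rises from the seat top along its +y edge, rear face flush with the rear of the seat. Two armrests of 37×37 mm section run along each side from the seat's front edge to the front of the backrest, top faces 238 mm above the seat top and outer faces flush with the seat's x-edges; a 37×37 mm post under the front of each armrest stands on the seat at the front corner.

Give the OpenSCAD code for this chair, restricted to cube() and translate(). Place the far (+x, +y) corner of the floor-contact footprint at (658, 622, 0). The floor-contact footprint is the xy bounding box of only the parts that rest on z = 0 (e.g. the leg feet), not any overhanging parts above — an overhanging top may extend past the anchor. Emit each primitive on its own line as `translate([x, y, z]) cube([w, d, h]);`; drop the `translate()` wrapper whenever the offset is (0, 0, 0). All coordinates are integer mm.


translate([196, 235, 418]) cube([462, 387, 39]);
translate([196, 235, 0]) cube([50, 50, 418]);
translate([608, 235, 0]) cube([50, 50, 418]);
translate([196, 572, 0]) cube([50, 50, 418]);
translate([608, 572, 0]) cube([50, 50, 418]);
translate([196, 594, 457]) cube([462, 28, 548]);
translate([196, 235, 658]) cube([37, 359, 37]);
translate([621, 235, 658]) cube([37, 359, 37]);
translate([196, 235, 457]) cube([37, 37, 201]);
translate([621, 235, 457]) cube([37, 37, 201]);


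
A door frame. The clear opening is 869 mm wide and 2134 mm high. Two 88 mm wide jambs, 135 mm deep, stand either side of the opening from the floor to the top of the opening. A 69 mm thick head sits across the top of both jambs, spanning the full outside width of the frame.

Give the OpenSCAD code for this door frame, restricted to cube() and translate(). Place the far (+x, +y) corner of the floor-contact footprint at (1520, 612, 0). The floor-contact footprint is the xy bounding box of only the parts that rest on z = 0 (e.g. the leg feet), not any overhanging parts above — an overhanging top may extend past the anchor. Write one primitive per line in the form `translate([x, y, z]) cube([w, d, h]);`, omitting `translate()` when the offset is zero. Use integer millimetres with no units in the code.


translate([475, 477, 0]) cube([88, 135, 2134]);
translate([1432, 477, 0]) cube([88, 135, 2134]);
translate([475, 477, 2134]) cube([1045, 135, 69]);


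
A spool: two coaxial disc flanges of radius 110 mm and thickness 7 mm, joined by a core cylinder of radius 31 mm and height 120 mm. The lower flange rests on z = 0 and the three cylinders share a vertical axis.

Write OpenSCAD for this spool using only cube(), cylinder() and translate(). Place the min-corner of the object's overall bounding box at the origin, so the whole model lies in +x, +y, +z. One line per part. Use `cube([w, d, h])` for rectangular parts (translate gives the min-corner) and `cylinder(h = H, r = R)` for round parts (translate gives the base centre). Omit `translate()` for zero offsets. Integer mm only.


translate([110, 110, 0]) cylinder(h = 7, r = 110);
translate([110, 110, 7]) cylinder(h = 120, r = 31);
translate([110, 110, 127]) cylinder(h = 7, r = 110);


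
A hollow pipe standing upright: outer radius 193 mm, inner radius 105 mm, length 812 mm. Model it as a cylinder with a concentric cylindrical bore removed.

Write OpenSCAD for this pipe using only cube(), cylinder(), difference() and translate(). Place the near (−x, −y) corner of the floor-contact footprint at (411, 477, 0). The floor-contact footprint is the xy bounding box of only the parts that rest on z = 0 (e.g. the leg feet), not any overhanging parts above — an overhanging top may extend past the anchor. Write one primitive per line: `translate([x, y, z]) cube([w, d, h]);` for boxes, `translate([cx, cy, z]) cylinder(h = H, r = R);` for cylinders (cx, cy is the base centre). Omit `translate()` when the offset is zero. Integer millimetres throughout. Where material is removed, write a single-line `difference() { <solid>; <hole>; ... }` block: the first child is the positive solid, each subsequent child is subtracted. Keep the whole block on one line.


difference() { translate([604, 670, 0]) cylinder(h = 812, r = 193); translate([604, 670, 0]) cylinder(h = 812, r = 105); }


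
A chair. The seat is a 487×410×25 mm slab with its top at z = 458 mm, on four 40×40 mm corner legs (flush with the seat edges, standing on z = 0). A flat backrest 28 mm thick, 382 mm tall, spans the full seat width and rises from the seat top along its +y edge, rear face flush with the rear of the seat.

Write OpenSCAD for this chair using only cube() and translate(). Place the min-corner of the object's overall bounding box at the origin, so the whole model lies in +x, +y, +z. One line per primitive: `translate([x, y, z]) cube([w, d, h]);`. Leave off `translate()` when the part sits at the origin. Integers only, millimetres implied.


translate([0, 0, 433]) cube([487, 410, 25]);
cube([40, 40, 433]);
translate([447, 0, 0]) cube([40, 40, 433]);
translate([0, 370, 0]) cube([40, 40, 433]);
translate([447, 370, 0]) cube([40, 40, 433]);
translate([0, 382, 458]) cube([487, 28, 382]);


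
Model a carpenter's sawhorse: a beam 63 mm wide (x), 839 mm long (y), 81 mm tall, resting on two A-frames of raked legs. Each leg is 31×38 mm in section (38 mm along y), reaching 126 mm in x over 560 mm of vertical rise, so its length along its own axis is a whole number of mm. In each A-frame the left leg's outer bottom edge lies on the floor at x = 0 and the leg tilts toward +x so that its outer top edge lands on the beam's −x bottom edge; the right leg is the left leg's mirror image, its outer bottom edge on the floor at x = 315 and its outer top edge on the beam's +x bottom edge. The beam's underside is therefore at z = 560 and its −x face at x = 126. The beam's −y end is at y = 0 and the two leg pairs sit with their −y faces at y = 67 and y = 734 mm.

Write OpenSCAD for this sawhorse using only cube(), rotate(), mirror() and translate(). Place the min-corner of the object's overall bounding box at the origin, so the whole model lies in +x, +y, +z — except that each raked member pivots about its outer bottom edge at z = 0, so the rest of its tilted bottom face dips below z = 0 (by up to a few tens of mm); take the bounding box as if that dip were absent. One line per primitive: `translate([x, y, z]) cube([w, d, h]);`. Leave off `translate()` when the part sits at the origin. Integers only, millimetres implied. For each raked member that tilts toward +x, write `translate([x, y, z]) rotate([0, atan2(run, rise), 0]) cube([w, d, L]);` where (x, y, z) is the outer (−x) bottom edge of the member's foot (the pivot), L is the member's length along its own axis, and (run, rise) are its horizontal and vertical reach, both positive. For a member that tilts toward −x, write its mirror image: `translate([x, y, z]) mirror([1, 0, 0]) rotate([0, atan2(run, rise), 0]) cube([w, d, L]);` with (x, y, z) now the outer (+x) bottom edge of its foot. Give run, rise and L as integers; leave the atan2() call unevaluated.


translate([126, 0, 560]) cube([63, 839, 81]);
translate([0, 67, 0]) rotate([0, atan2(126, 560), 0]) cube([31, 38, 574]);
translate([315, 67, 0]) mirror([1, 0, 0]) rotate([0, atan2(126, 560), 0]) cube([31, 38, 574]);
translate([0, 734, 0]) rotate([0, atan2(126, 560), 0]) cube([31, 38, 574]);
translate([315, 734, 0]) mirror([1, 0, 0]) rotate([0, atan2(126, 560), 0]) cube([31, 38, 574]);


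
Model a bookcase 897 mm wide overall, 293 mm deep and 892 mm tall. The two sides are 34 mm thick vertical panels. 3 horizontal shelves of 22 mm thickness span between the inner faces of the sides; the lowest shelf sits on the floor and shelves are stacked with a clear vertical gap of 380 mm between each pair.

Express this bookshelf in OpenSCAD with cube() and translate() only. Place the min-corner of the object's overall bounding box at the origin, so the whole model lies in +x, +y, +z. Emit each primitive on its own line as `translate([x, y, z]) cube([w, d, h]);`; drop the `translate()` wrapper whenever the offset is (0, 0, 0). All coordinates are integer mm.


cube([34, 293, 892]);
translate([863, 0, 0]) cube([34, 293, 892]);
translate([34, 0, 0]) cube([829, 293, 22]);
translate([34, 0, 402]) cube([829, 293, 22]);
translate([34, 0, 804]) cube([829, 293, 22]);


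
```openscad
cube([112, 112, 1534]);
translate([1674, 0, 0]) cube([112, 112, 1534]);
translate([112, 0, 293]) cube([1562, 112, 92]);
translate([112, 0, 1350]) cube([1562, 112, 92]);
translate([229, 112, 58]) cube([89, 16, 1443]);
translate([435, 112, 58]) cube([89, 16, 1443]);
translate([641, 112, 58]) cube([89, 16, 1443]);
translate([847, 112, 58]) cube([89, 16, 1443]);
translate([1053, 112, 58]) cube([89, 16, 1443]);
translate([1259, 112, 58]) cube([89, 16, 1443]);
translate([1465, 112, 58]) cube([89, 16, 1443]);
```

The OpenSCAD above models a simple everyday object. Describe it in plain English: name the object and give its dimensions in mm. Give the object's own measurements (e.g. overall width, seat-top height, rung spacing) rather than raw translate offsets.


A fence section. Two 112×112 mm posts, 1534 mm tall, stand on the floor with a clear span of 1562 mm between their inner faces. Two horizontal rails of 112×92 mm section span the gap between the posts with their undersides at z = 293 mm and z = 1350 mm, flush with the posts' −y face. 7 pickets, each 89 mm wide, 16 mm thick and 1443 mm tall, are fixed to the +y face of the rails with their bottoms at z = 58 mm, spaced across the span with a 117 mm gap after the −x post and between neighbouring pickets, with 120 mm left before the +x post.


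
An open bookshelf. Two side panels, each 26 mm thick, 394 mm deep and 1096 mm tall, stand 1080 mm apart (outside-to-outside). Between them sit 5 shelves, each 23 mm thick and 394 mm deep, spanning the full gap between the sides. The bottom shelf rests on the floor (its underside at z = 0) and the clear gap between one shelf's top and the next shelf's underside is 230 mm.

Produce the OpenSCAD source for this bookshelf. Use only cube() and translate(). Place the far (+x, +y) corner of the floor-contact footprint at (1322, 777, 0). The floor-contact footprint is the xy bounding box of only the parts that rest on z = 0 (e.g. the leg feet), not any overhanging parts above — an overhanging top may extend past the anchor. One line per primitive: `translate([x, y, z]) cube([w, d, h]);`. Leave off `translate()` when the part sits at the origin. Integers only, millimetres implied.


translate([242, 383, 0]) cube([26, 394, 1096]);
translate([1296, 383, 0]) cube([26, 394, 1096]);
translate([268, 383, 0]) cube([1028, 394, 23]);
translate([268, 383, 253]) cube([1028, 394, 23]);
translate([268, 383, 506]) cube([1028, 394, 23]);
translate([268, 383, 759]) cube([1028, 394, 23]);
translate([268, 383, 1012]) cube([1028, 394, 23]);


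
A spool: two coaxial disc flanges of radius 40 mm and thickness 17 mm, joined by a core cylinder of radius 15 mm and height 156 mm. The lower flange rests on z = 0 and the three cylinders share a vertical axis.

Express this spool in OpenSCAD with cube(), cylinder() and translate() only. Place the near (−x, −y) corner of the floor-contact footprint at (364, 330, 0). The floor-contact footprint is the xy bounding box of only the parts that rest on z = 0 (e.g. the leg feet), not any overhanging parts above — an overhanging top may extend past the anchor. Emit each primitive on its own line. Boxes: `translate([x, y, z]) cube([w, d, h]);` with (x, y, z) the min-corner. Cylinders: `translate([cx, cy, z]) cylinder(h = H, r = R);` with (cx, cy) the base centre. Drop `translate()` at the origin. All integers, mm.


translate([404, 370, 0]) cylinder(h = 17, r = 40);
translate([404, 370, 17]) cylinder(h = 156, r = 15);
translate([404, 370, 173]) cylinder(h = 17, r = 40);


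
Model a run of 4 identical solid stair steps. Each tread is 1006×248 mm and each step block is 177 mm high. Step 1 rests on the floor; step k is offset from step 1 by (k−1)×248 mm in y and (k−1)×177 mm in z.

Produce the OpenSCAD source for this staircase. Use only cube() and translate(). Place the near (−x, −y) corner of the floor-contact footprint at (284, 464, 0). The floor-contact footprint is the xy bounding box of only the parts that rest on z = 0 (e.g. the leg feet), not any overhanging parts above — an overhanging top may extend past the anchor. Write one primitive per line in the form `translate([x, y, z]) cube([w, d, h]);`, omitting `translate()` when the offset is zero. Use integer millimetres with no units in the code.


translate([284, 464, 0]) cube([1006, 248, 177]);
translate([284, 712, 177]) cube([1006, 248, 177]);
translate([284, 960, 354]) cube([1006, 248, 177]);
translate([284, 1208, 531]) cube([1006, 248, 177]);


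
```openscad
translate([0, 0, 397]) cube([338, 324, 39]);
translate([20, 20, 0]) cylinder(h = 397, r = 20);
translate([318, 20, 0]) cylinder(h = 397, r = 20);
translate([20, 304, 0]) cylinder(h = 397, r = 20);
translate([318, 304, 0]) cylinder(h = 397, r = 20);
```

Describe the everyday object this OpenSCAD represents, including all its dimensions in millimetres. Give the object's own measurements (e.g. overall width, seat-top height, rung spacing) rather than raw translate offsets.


A four-legged stool. The seat is a 338×324×39 mm slab whose top surface is at z = 436 mm; four round legs, each 40 mm in diameter, run from the floor (z = 0) to the underside of the seat, each leg's axis is inset half a diameter from the nearest pair of seat edges (so the leg's bounding box is flush with the corner).


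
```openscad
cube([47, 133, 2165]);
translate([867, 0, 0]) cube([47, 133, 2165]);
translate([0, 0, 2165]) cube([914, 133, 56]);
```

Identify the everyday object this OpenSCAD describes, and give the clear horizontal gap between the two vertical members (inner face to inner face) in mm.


A door frame. The clear opening width is 820 mm.

Two 2165 mm tall posts with a header on top — a door frame. The left jamb is 47 mm wide at x = 0; the right jamb starts at x = 867. The clear opening is 867 − 47 = 820 mm.


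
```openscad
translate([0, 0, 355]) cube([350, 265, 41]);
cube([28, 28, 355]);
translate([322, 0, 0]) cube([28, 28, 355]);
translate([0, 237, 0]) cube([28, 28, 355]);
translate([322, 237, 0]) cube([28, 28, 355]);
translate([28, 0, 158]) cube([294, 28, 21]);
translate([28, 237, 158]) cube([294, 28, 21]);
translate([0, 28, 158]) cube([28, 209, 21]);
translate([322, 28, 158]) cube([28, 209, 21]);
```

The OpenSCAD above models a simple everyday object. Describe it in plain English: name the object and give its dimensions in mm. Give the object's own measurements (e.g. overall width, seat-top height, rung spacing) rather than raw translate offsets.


A four-legged stool. The seat is a 350×265×41 mm slab whose top surface is at z = 396 mm; four square legs, each 28×28 mm in cross-section, run from the floor (z = 0) to the underside of the seat, each flush with a corner of the seat. Four stretchers, 28 mm wide and 21 mm tall, connect adjacent legs with their undersides at z = 158 mm, each running between the inner faces of the legs it joins and aligned with the legs' outer faces on the other axis.


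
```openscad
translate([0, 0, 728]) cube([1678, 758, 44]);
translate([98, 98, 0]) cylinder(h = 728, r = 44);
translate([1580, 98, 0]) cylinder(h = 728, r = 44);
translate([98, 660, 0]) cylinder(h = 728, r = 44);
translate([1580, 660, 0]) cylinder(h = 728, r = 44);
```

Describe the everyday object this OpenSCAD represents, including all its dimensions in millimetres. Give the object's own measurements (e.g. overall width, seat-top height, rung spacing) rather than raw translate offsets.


A table: top 1678 mm (x) × 758 mm (y), 44 mm thick, upper face at z = 772 mm, on four round legs of 88 mm diameter, each leg's bounding box inset 54 mm from the nearest pair of top edges from z = 0 to the bottom of the top.


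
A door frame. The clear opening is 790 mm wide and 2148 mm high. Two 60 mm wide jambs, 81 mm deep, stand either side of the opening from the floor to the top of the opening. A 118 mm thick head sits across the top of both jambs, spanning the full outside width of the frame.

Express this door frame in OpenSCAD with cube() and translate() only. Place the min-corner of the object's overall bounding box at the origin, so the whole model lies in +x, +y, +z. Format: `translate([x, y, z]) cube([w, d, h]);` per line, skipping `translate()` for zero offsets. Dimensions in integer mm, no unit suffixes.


cube([60, 81, 2148]);
translate([850, 0, 0]) cube([60, 81, 2148]);
translate([0, 0, 2148]) cube([910, 81, 118]);


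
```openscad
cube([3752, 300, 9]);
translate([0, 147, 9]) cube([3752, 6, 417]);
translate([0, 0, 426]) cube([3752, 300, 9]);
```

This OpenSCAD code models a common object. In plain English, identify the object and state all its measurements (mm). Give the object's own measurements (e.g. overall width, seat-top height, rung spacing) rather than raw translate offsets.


An I-beam lying along x, 3752 mm long. Overall section height 435 mm. Two flanges 300 mm wide (y) and 9 mm thick, one on the floor and one at the top; a web 6 mm thick runs between them, centred on the flange width.


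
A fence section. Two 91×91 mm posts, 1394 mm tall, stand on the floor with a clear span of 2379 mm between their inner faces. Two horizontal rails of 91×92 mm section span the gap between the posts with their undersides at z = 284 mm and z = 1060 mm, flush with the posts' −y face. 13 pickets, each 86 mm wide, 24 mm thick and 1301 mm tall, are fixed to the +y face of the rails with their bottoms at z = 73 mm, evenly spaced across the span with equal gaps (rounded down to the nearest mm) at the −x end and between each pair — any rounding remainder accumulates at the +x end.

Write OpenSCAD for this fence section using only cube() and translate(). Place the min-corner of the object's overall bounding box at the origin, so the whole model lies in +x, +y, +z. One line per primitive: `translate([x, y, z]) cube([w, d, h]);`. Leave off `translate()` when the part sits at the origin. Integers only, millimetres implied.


cube([91, 91, 1394]);
translate([2470, 0, 0]) cube([91, 91, 1394]);
translate([91, 0, 284]) cube([2379, 91, 92]);
translate([91, 0, 1060]) cube([2379, 91, 92]);
translate([181, 91, 73]) cube([86, 24, 1301]);
translate([357, 91, 73]) cube([86, 24, 1301]);
translate([533, 91, 73]) cube([86, 24, 1301]);
translate([709, 91, 73]) cube([86, 24, 1301]);
translate([885, 91, 73]) cube([86, 24, 1301]);
translate([1061, 91, 73]) cube([86, 24, 1301]);
translate([1237, 91, 73]) cube([86, 24, 1301]);
translate([1413, 91, 73]) cube([86, 24, 1301]);
translate([1589, 91, 73]) cube([86, 24, 1301]);
translate([1765, 91, 73]) cube([86, 24, 1301]);
translate([1941, 91, 73]) cube([86, 24, 1301]);
translate([2117, 91, 73]) cube([86, 24, 1301]);
translate([2293, 91, 73]) cube([86, 24, 1301]);


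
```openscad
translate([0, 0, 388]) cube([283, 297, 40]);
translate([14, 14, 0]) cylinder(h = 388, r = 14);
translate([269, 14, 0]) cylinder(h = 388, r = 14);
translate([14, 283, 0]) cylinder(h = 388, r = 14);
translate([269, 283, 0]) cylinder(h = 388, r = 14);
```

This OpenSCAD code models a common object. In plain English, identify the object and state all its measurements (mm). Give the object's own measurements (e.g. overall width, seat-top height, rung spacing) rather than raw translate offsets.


A four-legged stool. The seat is a 283×297×40 mm slab whose top surface is at z = 428 mm; four round legs, each 28 mm in diameter, run from the floor (z = 0) to the underside of the seat, each leg's axis is inset half a diameter from the nearest pair of seat edges (so the leg's bounding box is flush with the corner).


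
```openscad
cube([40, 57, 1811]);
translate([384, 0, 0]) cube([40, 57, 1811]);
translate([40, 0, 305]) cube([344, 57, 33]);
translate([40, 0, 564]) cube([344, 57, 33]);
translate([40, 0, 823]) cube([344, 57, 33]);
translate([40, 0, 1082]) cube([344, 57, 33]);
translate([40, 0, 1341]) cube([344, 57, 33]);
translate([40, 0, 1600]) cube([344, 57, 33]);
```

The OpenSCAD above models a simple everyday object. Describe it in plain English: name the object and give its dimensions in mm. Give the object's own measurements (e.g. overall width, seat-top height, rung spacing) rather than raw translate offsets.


A straight ladder. Two 40×57 mm vertical rails, 1811 mm tall, stand 424 mm apart (outside-to-outside) with their front faces coplanar on the −y side. 6 rungs, each 57 mm deep and 33 mm tall, span between the inner faces of the rails, front faces flush with the rails. The lowest rung's underside is at z = 305 mm and rungs are spaced 259 mm apart (underside to underside).


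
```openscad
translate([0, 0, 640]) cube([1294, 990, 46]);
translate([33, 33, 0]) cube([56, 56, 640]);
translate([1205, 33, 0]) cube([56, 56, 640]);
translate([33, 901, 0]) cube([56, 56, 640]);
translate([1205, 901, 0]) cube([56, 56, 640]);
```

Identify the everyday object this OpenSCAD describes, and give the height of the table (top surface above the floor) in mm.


A table. The table height is 686 mm.

A 1294×990×46 slab sits at z = 640 on four 56 mm square posts — a table. The top surface is at 640 + 46 = 686 mm.


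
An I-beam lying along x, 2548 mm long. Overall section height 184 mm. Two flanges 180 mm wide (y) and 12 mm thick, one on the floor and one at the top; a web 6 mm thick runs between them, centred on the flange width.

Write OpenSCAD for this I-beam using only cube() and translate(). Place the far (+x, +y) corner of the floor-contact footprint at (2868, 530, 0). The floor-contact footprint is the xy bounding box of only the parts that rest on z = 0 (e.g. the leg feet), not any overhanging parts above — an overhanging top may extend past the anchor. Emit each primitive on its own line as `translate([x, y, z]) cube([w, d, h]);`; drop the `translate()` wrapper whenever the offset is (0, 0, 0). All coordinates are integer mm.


translate([320, 350, 0]) cube([2548, 180, 12]);
translate([320, 437, 12]) cube([2548, 6, 160]);
translate([320, 350, 172]) cube([2548, 180, 12]);


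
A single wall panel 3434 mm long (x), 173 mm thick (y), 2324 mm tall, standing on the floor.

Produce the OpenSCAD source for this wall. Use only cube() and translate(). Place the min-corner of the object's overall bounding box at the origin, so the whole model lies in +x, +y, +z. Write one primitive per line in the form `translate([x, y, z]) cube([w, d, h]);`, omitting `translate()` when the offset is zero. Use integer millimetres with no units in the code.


cube([3434, 173, 2324]);


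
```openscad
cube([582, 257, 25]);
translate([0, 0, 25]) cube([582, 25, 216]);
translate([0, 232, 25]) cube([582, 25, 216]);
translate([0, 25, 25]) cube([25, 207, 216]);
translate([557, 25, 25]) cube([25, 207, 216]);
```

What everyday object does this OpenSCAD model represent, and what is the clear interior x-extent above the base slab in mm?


An open box. The internal width is 532 mm.

A 582×257 base slab with four walls standing on it — an open box. The base is 582 mm wide and the walls are 25 mm thick, so the internal width is 582 − 2 × 25 = 532 mm.


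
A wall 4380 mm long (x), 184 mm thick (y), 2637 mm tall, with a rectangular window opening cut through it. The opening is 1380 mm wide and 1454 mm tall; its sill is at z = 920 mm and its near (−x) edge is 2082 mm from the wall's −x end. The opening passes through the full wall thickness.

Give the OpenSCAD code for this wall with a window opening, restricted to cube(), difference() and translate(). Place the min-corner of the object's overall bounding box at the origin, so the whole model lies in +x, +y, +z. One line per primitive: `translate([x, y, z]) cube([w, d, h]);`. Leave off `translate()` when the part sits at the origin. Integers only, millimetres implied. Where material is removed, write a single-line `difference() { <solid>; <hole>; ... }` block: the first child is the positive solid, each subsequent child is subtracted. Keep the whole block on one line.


difference() { cube([4380, 184, 2637]); translate([2082, 0, 920]) cube([1380, 184, 1454]); }


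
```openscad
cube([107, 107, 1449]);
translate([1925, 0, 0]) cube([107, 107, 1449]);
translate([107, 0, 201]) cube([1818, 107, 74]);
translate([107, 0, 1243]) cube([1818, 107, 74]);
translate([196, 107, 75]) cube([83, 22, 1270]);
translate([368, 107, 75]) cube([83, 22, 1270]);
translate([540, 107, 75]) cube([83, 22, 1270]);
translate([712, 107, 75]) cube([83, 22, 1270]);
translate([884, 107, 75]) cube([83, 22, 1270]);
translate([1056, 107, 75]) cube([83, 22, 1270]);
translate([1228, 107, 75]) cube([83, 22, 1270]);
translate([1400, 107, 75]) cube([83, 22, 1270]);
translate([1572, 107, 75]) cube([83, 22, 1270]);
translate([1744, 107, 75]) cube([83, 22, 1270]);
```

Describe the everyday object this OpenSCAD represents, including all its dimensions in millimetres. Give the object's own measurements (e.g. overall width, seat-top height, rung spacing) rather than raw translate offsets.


A fence section. Two 107×107 mm posts, 1449 mm tall, stand on the floor with a clear span of 1818 mm between their inner faces. Two horizontal rails of 107×74 mm section span the gap between the posts with their undersides at z = 201 mm and z = 1243 mm, flush with the posts' −y face. 10 pickets, each 83 mm wide, 22 mm thick and 1270 mm tall, are fixed to the +y face of the rails with their bottoms at z = 75 mm, spaced across the span with a 89 mm gap after the −x post and between neighbouring pickets, with 98 mm left before the +x post.


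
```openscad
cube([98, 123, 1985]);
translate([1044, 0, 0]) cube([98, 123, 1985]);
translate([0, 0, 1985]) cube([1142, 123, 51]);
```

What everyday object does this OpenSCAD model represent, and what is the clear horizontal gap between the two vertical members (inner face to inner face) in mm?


A door frame. The clear opening width is 946 mm.

Two 1985 mm tall posts with a header on top — a door frame. The left jamb is 98 mm wide at x = 0; the right jamb starts at x = 1044. The clear opening is 1044 − 98 = 946 mm.


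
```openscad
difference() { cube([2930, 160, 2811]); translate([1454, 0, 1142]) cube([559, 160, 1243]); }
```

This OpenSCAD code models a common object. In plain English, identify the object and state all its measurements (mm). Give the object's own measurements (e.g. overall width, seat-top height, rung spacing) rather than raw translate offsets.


A wall 2930 mm long (x), 160 mm thick (y), 2811 mm tall, with a rectangular window opening cut through it. The opening is 559 mm wide and 1243 mm tall; its sill is at z = 1142 mm and its near (−x) edge is 1454 mm from the wall's −x end. The opening passes through the full wall thickness.


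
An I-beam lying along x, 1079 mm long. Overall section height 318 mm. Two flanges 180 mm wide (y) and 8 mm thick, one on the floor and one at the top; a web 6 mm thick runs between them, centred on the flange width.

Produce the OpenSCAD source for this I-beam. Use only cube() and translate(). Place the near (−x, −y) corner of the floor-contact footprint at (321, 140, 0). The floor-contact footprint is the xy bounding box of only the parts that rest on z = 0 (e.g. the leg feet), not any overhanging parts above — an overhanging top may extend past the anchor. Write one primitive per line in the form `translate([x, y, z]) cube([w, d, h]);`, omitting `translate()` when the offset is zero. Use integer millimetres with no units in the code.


translate([321, 140, 0]) cube([1079, 180, 8]);
translate([321, 227, 8]) cube([1079, 6, 302]);
translate([321, 140, 310]) cube([1079, 180, 8]);


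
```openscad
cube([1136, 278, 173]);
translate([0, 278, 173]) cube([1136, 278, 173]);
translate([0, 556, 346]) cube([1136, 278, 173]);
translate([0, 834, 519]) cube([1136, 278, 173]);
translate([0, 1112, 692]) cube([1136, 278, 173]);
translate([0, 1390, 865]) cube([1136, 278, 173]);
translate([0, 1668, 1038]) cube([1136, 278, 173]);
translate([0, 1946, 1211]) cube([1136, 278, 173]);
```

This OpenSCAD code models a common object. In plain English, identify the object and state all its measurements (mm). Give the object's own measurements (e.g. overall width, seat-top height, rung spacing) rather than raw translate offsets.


A straight staircase of 8 solid steps. Each step is 1136 mm wide (x), 278 mm deep (y, the going) and 173 mm tall (the rise). The first step rests on the floor; each subsequent step sits one going further in +y and one rise higher in +z, directly behind and above the previous step with no overlap.


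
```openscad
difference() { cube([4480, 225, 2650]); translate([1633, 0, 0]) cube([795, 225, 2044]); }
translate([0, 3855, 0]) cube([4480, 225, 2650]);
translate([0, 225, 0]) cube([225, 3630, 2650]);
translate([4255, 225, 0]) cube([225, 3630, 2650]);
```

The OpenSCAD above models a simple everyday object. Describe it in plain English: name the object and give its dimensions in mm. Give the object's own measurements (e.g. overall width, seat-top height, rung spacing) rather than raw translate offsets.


A single room: four walls, each 2650 mm tall and 225 mm thick, enclosing an outside footprint 4480×4080 mm (x × y), no floor or roof. The front and back walls (−y and +y sides) run the full x-width; the side walls fit between their inner faces. A door opening 795 mm wide and 2044 mm tall is cut through the front wall from the floor up, its −x edge 1633 mm from the wall's −x end.


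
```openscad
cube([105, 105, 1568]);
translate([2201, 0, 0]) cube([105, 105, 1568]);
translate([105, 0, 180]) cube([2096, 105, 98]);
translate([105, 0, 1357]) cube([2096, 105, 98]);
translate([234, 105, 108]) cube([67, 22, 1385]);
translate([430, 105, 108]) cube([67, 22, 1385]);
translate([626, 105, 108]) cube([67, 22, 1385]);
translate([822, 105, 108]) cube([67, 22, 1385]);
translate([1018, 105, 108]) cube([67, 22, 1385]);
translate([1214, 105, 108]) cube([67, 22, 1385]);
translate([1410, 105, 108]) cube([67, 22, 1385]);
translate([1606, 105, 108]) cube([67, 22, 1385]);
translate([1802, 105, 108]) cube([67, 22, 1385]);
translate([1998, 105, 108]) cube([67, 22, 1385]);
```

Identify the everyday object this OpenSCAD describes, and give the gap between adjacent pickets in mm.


A fence section. The picket gap is 129 mm.

Two posts, two rails, 10 pickets — a fence section. Span 2096 mm holds 10 pickets of 67 mm with 11 equal gaps: ⌊(2096 − 10·67) / 11⌋ = 129 mm.


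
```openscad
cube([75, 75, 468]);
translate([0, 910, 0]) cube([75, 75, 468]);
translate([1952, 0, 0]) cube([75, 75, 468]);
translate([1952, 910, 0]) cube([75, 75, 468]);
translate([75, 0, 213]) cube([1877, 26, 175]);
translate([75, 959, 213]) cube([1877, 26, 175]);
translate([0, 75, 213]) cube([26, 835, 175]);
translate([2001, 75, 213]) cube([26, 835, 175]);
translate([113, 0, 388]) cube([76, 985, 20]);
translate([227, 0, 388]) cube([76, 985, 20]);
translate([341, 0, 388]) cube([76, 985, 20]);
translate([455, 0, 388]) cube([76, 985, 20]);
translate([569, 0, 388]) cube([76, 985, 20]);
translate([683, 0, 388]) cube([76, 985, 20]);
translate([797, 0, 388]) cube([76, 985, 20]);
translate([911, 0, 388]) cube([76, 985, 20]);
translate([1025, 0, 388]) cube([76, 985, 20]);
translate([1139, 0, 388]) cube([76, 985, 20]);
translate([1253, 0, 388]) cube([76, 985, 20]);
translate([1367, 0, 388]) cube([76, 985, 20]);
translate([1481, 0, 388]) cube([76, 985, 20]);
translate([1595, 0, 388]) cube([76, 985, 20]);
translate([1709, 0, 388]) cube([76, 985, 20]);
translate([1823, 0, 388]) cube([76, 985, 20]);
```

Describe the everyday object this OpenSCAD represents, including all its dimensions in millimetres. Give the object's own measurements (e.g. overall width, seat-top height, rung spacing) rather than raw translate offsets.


A bed frame 2027 mm long (x) by 985 mm wide (y). Four 75×75 mm corner posts, 468 mm tall, at the corners of the footprint. Four rails of 26 mm thickness and 175 mm height run between adjacent posts with their undersides at z = 213 mm, their outer faces flush with the outside of the frame (the two x-running rails run between the posts' inner faces; the two y-running rails run between the posts' inner faces). 16 slats, each 76 mm wide (x) and 20 mm thick, lie across the top of the two x-running rails, running the full 985 mm width of the frame in y; along x they sit between the end posts with a 38 mm gap after the −x posts and between neighbouring slats, leaving 53 mm before the +x posts.


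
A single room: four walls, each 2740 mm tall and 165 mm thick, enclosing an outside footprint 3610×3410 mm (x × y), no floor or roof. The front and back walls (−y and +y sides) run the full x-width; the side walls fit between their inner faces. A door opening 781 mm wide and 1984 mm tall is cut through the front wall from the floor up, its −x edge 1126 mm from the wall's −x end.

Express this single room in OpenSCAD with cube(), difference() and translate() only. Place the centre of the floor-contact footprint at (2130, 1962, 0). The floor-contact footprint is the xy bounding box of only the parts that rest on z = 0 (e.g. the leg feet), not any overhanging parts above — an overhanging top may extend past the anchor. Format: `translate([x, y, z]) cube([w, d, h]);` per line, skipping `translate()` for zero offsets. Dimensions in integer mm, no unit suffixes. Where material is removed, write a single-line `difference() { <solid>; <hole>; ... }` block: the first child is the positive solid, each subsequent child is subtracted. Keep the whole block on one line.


difference() { translate([325, 257, 0]) cube([3610, 165, 2740]); translate([1451, 257, 0]) cube([781, 165, 1984]); }
translate([325, 3502, 0]) cube([3610, 165, 2740]);
translate([325, 422, 0]) cube([165, 3080, 2740]);
translate([3770, 422, 0]) cube([165, 3080, 2740]);


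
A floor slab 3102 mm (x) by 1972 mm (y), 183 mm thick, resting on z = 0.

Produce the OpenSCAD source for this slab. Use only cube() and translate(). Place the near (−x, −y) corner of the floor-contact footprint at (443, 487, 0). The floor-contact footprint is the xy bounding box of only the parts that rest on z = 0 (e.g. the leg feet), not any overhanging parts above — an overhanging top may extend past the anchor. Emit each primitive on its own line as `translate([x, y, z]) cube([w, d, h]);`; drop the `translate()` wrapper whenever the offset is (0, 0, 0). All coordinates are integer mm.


translate([443, 487, 0]) cube([3102, 1972, 183]);


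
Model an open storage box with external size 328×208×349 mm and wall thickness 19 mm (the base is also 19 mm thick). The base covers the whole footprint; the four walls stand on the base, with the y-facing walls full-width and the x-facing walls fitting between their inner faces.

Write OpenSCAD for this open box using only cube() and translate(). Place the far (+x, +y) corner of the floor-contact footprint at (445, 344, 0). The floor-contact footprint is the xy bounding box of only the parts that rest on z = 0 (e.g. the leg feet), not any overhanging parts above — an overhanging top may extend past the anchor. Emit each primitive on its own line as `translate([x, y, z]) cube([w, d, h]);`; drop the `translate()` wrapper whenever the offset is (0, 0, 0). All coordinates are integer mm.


translate([117, 136, 0]) cube([328, 208, 19]);
translate([117, 136, 19]) cube([328, 19, 330]);
translate([117, 325, 19]) cube([328, 19, 330]);
translate([117, 155, 19]) cube([19, 170, 330]);
translate([426, 155, 19]) cube([19, 170, 330]);
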